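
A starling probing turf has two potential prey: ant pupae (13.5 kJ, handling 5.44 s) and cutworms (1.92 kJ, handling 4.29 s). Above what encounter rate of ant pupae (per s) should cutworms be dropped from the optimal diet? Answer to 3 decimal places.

The zero-one rule: include cutworms iff E₂/h₂ > λE₁/(1+λh₁). Equality gives the switch point.
λE₁h₂ = E₂ + λE₂h₁ ⇒ λ = E₂/(E₁h₂ − E₂h₁) = 1.92/(57.91 − 10.44) = 0.04045 per s.

0.040 per s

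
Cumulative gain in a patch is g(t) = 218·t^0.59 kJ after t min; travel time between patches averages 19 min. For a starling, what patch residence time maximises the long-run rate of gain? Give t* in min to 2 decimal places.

27.34 min

Maximise g(t)/(T+t): set derivative to zero → g'(t)(T+t) = g(t).
g'(t) = 0.59·218·t^-0.41. Setting 0.59·218·t^-0.41 = 218·t^0.59/(19+t) gives 0.59(19+t) = t, so 0.41·t = 0.59×19.
t* = 0.59×19/0.41 = 27.34 min.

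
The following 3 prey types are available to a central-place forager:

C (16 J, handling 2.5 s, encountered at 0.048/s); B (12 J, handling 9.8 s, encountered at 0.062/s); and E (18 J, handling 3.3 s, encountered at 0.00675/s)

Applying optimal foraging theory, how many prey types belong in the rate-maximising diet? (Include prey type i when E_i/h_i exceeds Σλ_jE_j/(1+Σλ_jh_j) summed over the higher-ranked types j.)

3

Profitabilities (E/h, J/s): C 6.4, E 5.45, B 1.22. Add prey in this order while the next type's profitability exceeds the intake rate on those already taken.
Rate on top 1: 0.6857. E: 5.45 > 0.6857 → include.
Rate on top 2: 0.7787. B: 1.22 > 0.7787 → include.
Optimal diet: C, E, B — 3 of 3 types.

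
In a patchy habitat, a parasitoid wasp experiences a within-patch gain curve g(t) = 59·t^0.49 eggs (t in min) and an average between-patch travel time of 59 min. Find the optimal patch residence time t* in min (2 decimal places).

By the marginal value theorem, leave when the instantaneous gain rate g'(t) equals the habitat-wide average g(t)/(T + t).
g'(t) = 0.49·59·t^-0.51. Setting 0.49·59·t^-0.51 = 59·t^0.49/(59+t) gives 0.49(59+t) = t, so 0.51·t = 0.49×59.
t* = 0.49×59/0.51 = 56.69 min.

56.69 min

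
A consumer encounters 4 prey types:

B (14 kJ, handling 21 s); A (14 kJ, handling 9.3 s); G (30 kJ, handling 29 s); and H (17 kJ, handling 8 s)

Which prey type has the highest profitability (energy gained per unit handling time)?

Profitability E/h (kJ/s): B = 14/21 = 0.667, A = 14/9.3 = 1.51, G = 30/29 = 1.03, H = 17/8 = 2.12.
Ranked: H > A > G > B.

H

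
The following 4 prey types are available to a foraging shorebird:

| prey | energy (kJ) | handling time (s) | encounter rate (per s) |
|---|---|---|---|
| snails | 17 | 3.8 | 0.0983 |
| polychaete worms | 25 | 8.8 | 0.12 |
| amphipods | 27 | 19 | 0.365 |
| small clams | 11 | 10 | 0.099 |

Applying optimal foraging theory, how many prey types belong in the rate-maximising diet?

E/h in descending order: snails 4.47, polychaete worms 2.84, amphipods 1.42, small clams 1.1 kJ/s. The optimal diet is the largest prefix of this list for which every included type satisfies E_i/h_i > R on the types above it.
Rate on top 1: 1.217. polychaete worms: 2.84 > 1.217 → include.
Rate on top 2: 1.923. amphipods: 1.42 < 1.923 → exclude; stop.
Optimal diet: snails, polychaete worms — 2 of 4 types.

2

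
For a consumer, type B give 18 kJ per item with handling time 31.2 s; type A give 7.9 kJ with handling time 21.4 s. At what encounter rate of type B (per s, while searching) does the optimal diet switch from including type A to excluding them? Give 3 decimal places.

0.057 per s

At the threshold, the rate on type B alone equals the profitability of type A: λ·18/(1 + λ·31.2) = 7.9/21.4 = 0.3692.
Rearranging, λ(18 − 0.3692×31.2) = 0.3692, so λ = 0.3692/6.482 = 0.05695 per s.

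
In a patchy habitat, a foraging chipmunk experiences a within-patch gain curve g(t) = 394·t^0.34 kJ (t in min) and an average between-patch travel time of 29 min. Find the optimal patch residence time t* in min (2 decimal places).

Optimal t* satisfies g'(t*) = g(t*)/(T + t*).
g'(t) = 0.34·394·t^-0.66. Setting 0.34·394·t^-0.66 = 394·t^0.34/(29+t) gives 0.34(29+t) = t, so 0.66·t = 0.34×29.
t* = 0.34×29/0.66 = 14.94 min.

14.94 min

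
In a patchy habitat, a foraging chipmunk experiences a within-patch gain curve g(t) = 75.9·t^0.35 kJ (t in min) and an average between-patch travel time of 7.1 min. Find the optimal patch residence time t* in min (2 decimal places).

3.82 min

Optimal t* satisfies g'(t*) = g(t*)/(T + t*).
g'(t) = 0.35·75.9·t^-0.65. Setting 0.35·75.9·t^-0.65 = 75.9·t^0.35/(7.1+t) gives 0.35(7.1+t) = t, so 0.65·t = 0.35×7.1.
t* = 0.35×7.1/0.65 = 3.823 min.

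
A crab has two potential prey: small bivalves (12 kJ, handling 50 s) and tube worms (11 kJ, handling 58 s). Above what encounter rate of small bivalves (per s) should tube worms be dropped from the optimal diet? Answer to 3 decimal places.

At the threshold, the rate on small bivalves alone equals the profitability of tube worms: λ·12/(1 + λ·50) = 11/58 = 0.1897.
Rearranging, λ(12 − 0.1897×50) = 0.1897, so λ = 0.1897/2.517 = 0.07534 per s.

0.075 per s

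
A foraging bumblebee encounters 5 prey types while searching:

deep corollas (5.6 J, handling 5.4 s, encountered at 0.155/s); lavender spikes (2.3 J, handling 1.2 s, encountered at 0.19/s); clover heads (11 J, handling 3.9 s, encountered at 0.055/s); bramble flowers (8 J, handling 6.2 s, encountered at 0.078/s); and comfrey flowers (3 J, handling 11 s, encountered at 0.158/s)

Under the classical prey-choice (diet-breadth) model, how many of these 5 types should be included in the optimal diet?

4

Rank by E/h (J/s): clover heads 2.82, lavender spikes 1.92, bramble flowers 1.29, deep corollas 1.04, comfrey flowers 0.273. Include each in turn until the next type's E/h falls below the running intake rate.
Rate on top 1: 0.4981. lavender spikes: 1.92 > 0.4981 → include.
Rate on top 2: 0.7224. bramble flowers: 1.29 > 0.7224 → include.
Rate on top 3: 0.865. deep corollas: 1.04 > 0.865 → include.
Rate on top 4: 0.9171. comfrey flowers: 0.273 < 0.9171 → exclude; stop.
Optimal diet: clover heads, lavender spikes, bramble flowers, deep corollas — 4 of 5 types.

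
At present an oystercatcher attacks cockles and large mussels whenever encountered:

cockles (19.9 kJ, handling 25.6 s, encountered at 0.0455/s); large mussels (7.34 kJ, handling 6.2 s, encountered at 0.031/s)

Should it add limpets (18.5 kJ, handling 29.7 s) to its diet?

Current rate: (0.0455×19.9 + 0.031×7.34)/(1 + 0.0455×25.6 + 0.031×6.2) = 0.4807 kJ/s.
limpets: E/h = 18.5/29.7 = 0.6229 kJ/s.
Since 0.6229 > R, including limpets increases the long-run rate.

Yes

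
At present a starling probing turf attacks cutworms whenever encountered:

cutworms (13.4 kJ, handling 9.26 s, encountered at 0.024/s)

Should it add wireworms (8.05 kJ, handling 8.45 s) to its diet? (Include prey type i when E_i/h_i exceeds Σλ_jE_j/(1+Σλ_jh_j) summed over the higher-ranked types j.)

On cutworms alone, R = ΣλE/(1+Σλh) = 0.3216/1.222 = 0.2631 kJ/s.
wireworms: E/h = 8.05/8.45 = 0.9527 kJ/s.
Since 0.9527 > R, including wireworms increases the long-run rate.

Yes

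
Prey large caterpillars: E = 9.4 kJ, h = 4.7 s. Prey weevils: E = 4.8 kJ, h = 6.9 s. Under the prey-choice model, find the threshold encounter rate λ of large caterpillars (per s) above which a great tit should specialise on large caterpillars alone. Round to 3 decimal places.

At the threshold, the rate on large caterpillars alone equals the profitability of weevils: λ·9.4/(1 + λ·4.7) = 4.8/6.9 = 0.6957.
Rearranging, λ(9.4 − 0.6957×4.7) = 0.6957, so λ = 0.6957/6.13 = 0.1135 per s.

0.113 per s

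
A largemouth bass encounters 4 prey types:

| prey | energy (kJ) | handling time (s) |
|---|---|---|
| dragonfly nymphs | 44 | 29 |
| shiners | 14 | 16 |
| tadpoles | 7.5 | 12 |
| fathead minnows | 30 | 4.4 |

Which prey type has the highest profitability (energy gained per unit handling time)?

Profitability E/h (kJ/s): dragonfly nymphs = 44/29 = 1.52, shiners = 14/16 = 0.875, tadpoles = 7.5/12 = 0.625, fathead minnows = 30/4.4 = 6.82.
Ranked: fathead minnows > dragonfly nymphs > shiners > tadpoles.

fathead minnows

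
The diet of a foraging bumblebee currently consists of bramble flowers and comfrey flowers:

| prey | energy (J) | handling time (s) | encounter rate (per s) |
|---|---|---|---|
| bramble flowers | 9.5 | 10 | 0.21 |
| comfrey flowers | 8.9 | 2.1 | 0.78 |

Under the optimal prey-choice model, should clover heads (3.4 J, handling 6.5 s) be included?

No

Intake rate on the current diet: R = (0.21×9.5 + 0.78×8.9) / (1 + 0.21×10 + 0.78×2.1) = 8.937/4.738 = 1.886 J/s.
clover heads: E/h = 3.4/6.5 = 0.5231 J/s.
Since 0.5231 < R, time spent handling clover heads is better spent searching.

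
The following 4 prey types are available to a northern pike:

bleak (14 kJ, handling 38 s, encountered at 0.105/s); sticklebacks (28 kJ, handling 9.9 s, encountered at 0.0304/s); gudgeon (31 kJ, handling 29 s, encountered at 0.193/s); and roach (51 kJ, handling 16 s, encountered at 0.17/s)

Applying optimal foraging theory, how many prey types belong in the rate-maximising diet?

2

Profitabilities (E/h, kJ/s): roach 3.19, sticklebacks 2.83, gudgeon 1.07, bleak 0.368. Add prey in this order while the next type's profitability exceeds the intake rate on those already taken.
Rate on top 1: 2.331. sticklebacks: 2.83 > 2.331 → include.
Rate on top 2: 2.368. gudgeon: 1.07 < 2.368 → exclude; stop.
Optimal diet: roach, sticklebacks — 2 of 4 types.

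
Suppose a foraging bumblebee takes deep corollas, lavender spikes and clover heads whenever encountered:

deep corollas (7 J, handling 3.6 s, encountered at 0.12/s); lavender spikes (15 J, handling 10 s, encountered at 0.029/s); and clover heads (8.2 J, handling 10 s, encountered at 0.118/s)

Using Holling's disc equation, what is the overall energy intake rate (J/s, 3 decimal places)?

0.773 J/s

R = (0.12×7 + 0.029×15 + 0.118×8.2) / (1 + 0.12×3.6 + 0.029×10 + 0.118×10) = 2.243/2.902 = 0.7728 J/s.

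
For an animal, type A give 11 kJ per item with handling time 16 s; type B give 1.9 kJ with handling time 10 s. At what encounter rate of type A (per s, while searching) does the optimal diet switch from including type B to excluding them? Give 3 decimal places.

0.024 per s

At the threshold, the rate on type A alone equals the profitability of type B: λ·11/(1 + λ·16) = 1.9/10 = 0.19.
Rearranging, λ(11 − 0.19×16) = 0.19, so λ = 0.19/7.96 = 0.02387 per s.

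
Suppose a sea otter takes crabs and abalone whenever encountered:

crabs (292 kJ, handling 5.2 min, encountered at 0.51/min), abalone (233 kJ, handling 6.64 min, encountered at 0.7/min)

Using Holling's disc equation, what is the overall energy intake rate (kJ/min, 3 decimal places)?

R = Σλ_iE_i / (1 + Σλ_ih_i)
Numerator: 0.51×292 + 0.7×233 = 312
Denominator: 1 + 0.51×5.2 + 0.7×6.64 = 8.3
R = 312/8.3 = 37.59 kJ/min

37.593 kJ/min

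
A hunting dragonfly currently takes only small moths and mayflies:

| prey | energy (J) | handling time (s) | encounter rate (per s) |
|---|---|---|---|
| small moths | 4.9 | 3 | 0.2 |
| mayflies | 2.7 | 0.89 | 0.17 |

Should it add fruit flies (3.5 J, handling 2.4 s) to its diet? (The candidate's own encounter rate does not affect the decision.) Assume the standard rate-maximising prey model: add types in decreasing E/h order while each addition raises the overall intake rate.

On small moths and mayflies alone, R = ΣλE/(1+Σλh) = 1.439/1.751 = 0.8217 J/s.
Profitability of fruit flies: 3.5/2.4 = 1.458 J/s.
Since 1.458 > R, including fruit flies increases the long-run rate.

Yes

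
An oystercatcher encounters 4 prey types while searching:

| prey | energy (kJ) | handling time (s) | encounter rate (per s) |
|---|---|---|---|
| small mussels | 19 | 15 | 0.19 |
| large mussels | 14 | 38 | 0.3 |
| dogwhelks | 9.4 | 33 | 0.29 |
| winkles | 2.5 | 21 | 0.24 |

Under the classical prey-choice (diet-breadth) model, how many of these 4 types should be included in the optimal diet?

Profitabilities (E/h, kJ/s): small mussels 1.27, large mussels 0.368, dogwhelks 0.285, winkles 0.119. Add prey in this order while the next type's profitability exceeds the intake rate on those already taken.
Rate on top 1: 0.9377. large mussels: 0.368 < 0.9377 → exclude; stop.
Optimal diet: small mussels — 1 of 4 types.

1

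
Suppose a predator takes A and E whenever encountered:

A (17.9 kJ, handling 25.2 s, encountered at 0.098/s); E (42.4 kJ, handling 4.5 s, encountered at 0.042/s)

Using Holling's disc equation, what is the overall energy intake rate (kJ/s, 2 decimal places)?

R = (0.098×17.9 + 0.042×42.4) / (1 + 0.098×25.2 + 0.042×4.5) = 3.535/3.659 = 0.9662 kJ/s.

0.97 kJ/s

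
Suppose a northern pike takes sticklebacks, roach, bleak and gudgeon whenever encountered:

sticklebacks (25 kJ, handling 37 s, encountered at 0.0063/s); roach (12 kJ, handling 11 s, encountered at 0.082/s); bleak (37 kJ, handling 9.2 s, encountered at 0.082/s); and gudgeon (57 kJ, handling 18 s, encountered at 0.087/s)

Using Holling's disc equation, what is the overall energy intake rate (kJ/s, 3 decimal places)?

2.050 kJ/s

Energy encountered per unit search time: 0.0063×25 + 0.082×12 + 0.082×37 + 0.087×57 = 9.134 kJ/s.
Handling time per unit search time: 0.0063×37 + 0.082×11 + 0.082×9.2 + 0.087×18 = 3.455.
Rate = 9.134/(1 + 3.455) = 2.05 kJ/s.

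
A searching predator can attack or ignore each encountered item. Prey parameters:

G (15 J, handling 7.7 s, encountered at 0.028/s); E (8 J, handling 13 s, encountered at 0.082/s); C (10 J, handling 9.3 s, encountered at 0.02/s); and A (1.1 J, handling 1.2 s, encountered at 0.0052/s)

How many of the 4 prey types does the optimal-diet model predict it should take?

Rank by E/h (J/s): G 1.95, C 1.08, A 0.917, E 0.615. Include each in turn until the next type's E/h falls below the running intake rate.
Rate on top 1: 0.3455. C: 1.08 > 0.3455 → include.
Rate on top 2: 0.4424. A: 0.917 > 0.4424 → include.
Rate on top 3: 0.4445. E: 0.615 > 0.4445 → include.
Optimal diet: G, C, A, E — 4 of 4 types.

4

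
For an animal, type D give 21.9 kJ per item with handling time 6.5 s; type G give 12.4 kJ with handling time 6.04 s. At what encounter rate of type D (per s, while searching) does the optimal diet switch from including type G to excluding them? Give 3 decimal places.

0.240 per s

The zero-one rule: include type G iff E₂/h₂ > λE₁/(1+λh₁). Equality gives the switch point.
λE₁h₂ = E₂ + λE₂h₁ ⇒ λ = E₂/(E₁h₂ − E₂h₁) = 12.4/(132.3 − 80.6) = 0.24 per s.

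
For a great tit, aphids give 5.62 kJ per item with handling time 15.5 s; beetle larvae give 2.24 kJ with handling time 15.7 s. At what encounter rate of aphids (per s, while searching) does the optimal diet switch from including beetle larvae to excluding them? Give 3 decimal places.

0.042 per s

Drop beetle larvae once their profitability E₂/h₂ falls below the rate achievable on aphids alone: E₂/h₂ = λE₁/(1 + λh₁).
Solve for λ: λE₁h₂ = E₂(1 + λh₁) → λ(E₁h₂ − E₂h₁) = E₂ → λ = E₂/(E₁h₂ − E₂h₁).
λ = 2.24/(5.62×15.7 − 2.24×15.5) = 2.24/53.51 = 0.04186 per s.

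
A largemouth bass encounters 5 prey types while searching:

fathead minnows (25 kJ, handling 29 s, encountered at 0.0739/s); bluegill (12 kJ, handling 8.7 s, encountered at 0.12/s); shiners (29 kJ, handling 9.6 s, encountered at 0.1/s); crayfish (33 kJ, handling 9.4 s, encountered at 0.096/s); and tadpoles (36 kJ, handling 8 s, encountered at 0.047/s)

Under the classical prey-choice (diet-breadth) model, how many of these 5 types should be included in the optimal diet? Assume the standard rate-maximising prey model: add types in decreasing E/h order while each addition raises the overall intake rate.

Rank by E/h (kJ/s): tadpoles 4.5, crayfish 3.51, shiners 3.02, bluegill 1.38, fathead minnows 0.862. Include each in turn until the next type's E/h falls below the running intake rate.
Rate on top 1: 1.23. crayfish: 3.51 > 1.23 → include.
Rate on top 2: 2.133. shiners: 3.02 > 2.133 → include.
Rate on top 3: 2.396. bluegill: 1.38 < 2.396 → exclude; stop.
Optimal diet: tadpoles, crayfish, shiners — 3 of 5 types.

3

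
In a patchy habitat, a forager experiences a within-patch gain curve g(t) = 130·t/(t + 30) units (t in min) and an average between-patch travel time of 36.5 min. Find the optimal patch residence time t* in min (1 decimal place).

By the marginal value theorem, leave when the instantaneous gain rate g'(t) equals the habitat-wide average g(t)/(T + t).
g'(t) = 130·30/(t + 30)². Setting 130·30/(t+30)² = 130t/[(t+30)(36.5+t)] gives 30(36.5+t) = t(t+30), so t² = 30×36.5 = 1095.
t* = √1095 = 33.09 min.

33.1 min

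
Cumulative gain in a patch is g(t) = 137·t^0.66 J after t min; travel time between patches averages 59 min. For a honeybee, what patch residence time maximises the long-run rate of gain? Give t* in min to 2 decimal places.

By the marginal value theorem, leave when the instantaneous gain rate g'(t) equals the habitat-wide average g(t)/(T + t).
g'(t) = 0.66·137·t^-0.34. Setting 0.66·137·t^-0.34 = 137·t^0.66/(59+t) gives 0.66(59+t) = t, so 0.34·t = 0.66×59.
t* = 0.66×59/0.34 = 114.5 min.

114.53 min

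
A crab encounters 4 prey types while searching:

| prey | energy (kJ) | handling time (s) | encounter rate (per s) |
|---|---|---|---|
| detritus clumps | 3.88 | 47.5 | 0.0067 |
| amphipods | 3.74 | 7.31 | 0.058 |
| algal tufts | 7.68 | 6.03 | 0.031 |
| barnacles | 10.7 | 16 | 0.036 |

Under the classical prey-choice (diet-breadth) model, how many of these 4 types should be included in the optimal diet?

3

Profitabilities (E/h, kJ/s): algal tufts 1.27, barnacles 0.669, amphipods 0.512, detritus clumps 0.0817. Add prey in this order while the next type's profitability exceeds the intake rate on those already taken.
Rate on top 1: 0.2006. barnacles: 0.669 > 0.2006 → include.
Rate on top 2: 0.3535. amphipods: 0.512 > 0.3535 → include.
Rate on top 3: 0.3842. detritus clumps: 0.0817 < 0.3842 → exclude; stop.
Optimal diet: algal tufts, barnacles, amphipods — 3 of 4 types.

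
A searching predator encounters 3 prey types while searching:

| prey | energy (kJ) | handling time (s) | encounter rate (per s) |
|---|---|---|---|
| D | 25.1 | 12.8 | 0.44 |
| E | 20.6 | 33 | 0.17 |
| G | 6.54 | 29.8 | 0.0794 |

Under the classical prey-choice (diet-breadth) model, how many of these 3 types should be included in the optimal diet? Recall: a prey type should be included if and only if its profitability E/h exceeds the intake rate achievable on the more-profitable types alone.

1

E/h in descending order: D 1.96, E 0.624, G 0.219 kJ/s. The optimal diet is the largest prefix of this list for which every included type satisfies E_i/h_i > R on the types above it.
Rate on top 1: 1.665. E: 0.624 < 1.665 → exclude; stop.
Optimal diet: D — 1 of 3 types.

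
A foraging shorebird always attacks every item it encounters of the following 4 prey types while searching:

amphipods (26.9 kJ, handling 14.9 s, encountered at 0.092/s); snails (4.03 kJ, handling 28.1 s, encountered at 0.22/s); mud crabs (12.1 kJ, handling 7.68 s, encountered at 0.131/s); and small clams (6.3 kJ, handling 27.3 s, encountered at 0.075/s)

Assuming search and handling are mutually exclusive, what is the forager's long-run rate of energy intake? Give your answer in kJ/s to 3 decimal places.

R = (0.092×26.9 + 0.22×4.03 + 0.131×12.1 + 0.075×6.3) / (1 + 0.092×14.9 + 0.22×28.1 + 0.131×7.68 + 0.075×27.3) = 5.419/11.61 = 0.4669 kJ/s.

0.467 kJ/s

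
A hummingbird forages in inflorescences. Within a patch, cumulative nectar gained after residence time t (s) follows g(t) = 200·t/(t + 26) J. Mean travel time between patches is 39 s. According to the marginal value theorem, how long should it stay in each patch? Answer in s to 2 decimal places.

Optimal t* satisfies g'(t*) = g(t*)/(T + t*).
g'(t) = 200·26/(t + 26)². Setting 200·26/(t+26)² = 200t/[(t+26)(39+t)] gives 26(39+t) = t(t+26), so t² = 26×39 = 1014.
t* = √1014 = 31.84 s.

31.84 s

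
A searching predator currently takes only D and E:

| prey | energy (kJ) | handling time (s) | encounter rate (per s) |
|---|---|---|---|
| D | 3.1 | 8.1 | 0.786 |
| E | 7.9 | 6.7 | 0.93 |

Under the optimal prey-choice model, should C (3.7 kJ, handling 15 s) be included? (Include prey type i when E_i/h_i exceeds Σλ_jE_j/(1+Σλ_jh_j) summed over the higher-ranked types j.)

No

Intake rate on the current diet: R = (0.786×3.1 + 0.93×7.9) / (1 + 0.786×8.1 + 0.93×6.7) = 9.784/13.6 = 0.7195 kJ/s.
C: E/h = 3.7/15 = 0.2467 kJ/s.
Since 0.2467 < R, time spent handling C is better spent searching.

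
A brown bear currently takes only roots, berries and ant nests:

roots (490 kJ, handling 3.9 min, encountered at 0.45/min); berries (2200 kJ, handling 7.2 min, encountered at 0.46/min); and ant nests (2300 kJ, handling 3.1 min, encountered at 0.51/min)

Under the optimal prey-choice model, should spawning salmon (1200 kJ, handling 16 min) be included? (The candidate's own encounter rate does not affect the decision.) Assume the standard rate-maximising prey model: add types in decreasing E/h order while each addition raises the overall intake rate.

On roots, berries and ant nests alone, R = ΣλE/(1+Σλh) = 2406/7.648 = 314.5 kJ/min.
spawning salmon: E/h = 1200/16 = 75 kJ/min.
75 < 314.5, so adding spawning salmon would lower the average — exclude it.

No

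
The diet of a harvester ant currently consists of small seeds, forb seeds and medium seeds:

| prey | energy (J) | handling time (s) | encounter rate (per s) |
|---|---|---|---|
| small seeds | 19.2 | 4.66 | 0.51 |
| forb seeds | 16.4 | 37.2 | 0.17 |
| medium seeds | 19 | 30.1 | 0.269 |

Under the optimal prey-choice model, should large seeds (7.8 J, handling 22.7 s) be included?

No

On small seeds, forb seeds and medium seeds alone, R = ΣλE/(1+Σλh) = 17.69/17.8 = 0.994 J/s.
Profitability of large seeds: 7.8/22.7 = 0.3436 J/s.
Since 0.3436 < R, time spent handling large seeds is better spent searching.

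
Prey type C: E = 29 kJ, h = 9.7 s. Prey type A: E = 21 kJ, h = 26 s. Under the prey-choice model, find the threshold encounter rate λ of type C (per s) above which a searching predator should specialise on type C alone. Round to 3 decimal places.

Drop type A once their profitability E₂/h₂ falls below the rate achievable on type C alone: E₂/h₂ = λE₁/(1 + λh₁).
Solve for λ: λE₁h₂ = E₂(1 + λh₁) → λ(E₁h₂ − E₂h₁) = E₂ → λ = E₂/(E₁h₂ − E₂h₁).
λ = 21/(29×26 − 21×9.7) = 21/550.3 = 0.03816 per s.

0.038 per s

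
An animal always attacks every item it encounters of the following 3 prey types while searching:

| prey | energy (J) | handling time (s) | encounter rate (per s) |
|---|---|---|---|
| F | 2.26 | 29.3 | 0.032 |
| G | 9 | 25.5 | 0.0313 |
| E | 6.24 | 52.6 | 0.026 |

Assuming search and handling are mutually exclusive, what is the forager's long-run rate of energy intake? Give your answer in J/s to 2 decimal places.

R = (0.032×2.26 + 0.0313×9 + 0.026×6.24) / (1 + 0.032×29.3 + 0.0313×25.5 + 0.026×52.6) = 0.5163/4.103 = 0.1258 J/s.

0.13 J/s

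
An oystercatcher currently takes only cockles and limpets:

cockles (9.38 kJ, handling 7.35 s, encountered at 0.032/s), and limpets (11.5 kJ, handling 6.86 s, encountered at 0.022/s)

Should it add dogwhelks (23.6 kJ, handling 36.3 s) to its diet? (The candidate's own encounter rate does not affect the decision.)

Intake rate on the current diet: R = (0.032×9.38 + 0.022×11.5) / (1 + 0.032×7.35 + 0.022×6.86) = 0.5532/1.386 = 0.3991 kJ/s.
dogwhelks: E/h = 23.6/36.3 = 0.6501 kJ/s.
0.6501 > 0.3991, so adding dogwhelks raises the average — include it.

Yes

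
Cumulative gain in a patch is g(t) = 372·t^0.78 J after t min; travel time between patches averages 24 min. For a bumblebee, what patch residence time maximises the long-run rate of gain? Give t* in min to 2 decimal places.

By the marginal value theorem, leave when the instantaneous gain rate g'(t) equals the habitat-wide average g(t)/(T + t).
g'(t) = 0.78·372·t^-0.22. Setting 0.78·372·t^-0.22 = 372·t^0.78/(24+t) gives 0.78(24+t) = t, so 0.22·t = 0.78×24.
t* = 0.78×24/0.22 = 85.09 min.

85.09 min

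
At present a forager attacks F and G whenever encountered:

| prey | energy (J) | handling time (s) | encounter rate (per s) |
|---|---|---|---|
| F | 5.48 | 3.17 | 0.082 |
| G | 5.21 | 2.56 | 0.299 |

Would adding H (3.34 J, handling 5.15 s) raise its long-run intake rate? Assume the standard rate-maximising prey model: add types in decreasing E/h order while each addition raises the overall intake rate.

On F and G alone, R = ΣλE/(1+Σλh) = 2.007/2.025 = 0.991 J/s.
Profitability of H: 3.34/5.15 = 0.6485 J/s.
Since 0.6485 < R, time spent handling H is better spent searching.

No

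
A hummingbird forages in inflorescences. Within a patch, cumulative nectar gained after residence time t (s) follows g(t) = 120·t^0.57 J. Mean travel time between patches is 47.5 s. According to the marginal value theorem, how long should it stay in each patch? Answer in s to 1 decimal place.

Optimal t* satisfies g'(t*) = g(t*)/(T + t*).
g'(t) = 0.57·120·t^-0.43. Setting 0.57·120·t^-0.43 = 120·t^0.57/(47.5+t) gives 0.57(47.5+t) = t, so 0.43·t = 0.57×47.5.
t* = 0.57×47.5/0.43 = 62.97 s.

63.0 s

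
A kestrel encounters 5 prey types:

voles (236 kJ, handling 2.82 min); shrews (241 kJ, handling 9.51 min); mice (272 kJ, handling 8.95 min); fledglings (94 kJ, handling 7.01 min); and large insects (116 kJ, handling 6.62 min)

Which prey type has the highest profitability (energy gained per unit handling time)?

voles

Profitability E/h (kJ/min): voles = 236/2.82 = 83.7, shrews = 241/9.51 = 25.3, mice = 272/8.95 = 30.4, fledglings = 94/7.01 = 13.4, large insects = 116/6.62 = 17.5.
Ranked: voles > mice > shrews > large insects > fledglings.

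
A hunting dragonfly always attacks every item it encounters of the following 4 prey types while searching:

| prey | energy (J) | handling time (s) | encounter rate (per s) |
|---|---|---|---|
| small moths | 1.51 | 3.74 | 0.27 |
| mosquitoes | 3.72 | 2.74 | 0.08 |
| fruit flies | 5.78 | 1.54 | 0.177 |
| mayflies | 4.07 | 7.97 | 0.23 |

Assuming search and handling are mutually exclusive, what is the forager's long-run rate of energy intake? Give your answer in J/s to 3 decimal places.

0.615 J/s

R = Σλ_iE_i / (1 + Σλ_ih_i)
Numerator: 0.27×1.51 + 0.08×3.72 + 0.177×5.78 + 0.23×4.07 = 2.664
Denominator: 1 + 0.27×3.74 + 0.08×2.74 + 0.177×1.54 + 0.23×7.97 = 4.335
R = 2.664/4.335 = 0.6147 J/s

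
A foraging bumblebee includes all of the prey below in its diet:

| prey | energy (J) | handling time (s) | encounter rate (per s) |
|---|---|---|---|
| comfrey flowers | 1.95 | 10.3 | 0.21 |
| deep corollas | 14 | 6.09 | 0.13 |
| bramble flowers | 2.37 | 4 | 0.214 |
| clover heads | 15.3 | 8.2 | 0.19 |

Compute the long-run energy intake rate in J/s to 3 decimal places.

0.886 J/s

Energy encountered per unit search time: 0.21×1.95 + 0.13×14 + 0.214×2.37 + 0.19×15.3 = 5.644 J/s.
Handling time per unit search time: 0.21×10.3 + 0.13×6.09 + 0.214×4 + 0.19×8.2 = 5.369.
Rate = 5.644/(1 + 5.369) = 0.8862 J/s.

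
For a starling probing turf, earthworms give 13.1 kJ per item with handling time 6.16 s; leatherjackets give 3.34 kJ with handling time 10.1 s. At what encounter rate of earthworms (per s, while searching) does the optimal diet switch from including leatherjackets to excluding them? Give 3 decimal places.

At the threshold, the rate on earthworms alone equals the profitability of leatherjackets: λ·13.1/(1 + λ·6.16) = 3.34/10.1 = 0.3307.
Rearranging, λ(13.1 − 0.3307×6.16) = 0.3307, so λ = 0.3307/11.06 = 0.02989 per s.

0.030 per s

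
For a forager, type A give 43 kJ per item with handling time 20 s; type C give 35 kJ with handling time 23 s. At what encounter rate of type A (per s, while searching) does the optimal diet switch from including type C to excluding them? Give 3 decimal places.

Drop type C once their profitability E₂/h₂ falls below the rate achievable on type A alone: E₂/h₂ = λE₁/(1 + λh₁).
Solve for λ: λE₁h₂ = E₂(1 + λh₁) → λ(E₁h₂ − E₂h₁) = E₂ → λ = E₂/(E₁h₂ − E₂h₁).
λ = 35/(43×23 − 35×20) = 35/289 = 0.1211 per s.

0.121 per s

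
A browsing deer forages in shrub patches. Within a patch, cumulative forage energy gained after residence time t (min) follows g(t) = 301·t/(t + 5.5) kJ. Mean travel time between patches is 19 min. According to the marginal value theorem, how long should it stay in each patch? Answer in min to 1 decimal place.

10.2 min

By the marginal value theorem, leave when the instantaneous gain rate g'(t) equals the habitat-wide average g(t)/(T + t).
g'(t) = 301·5.5/(t + 5.5)². Setting 301·5.5/(t+5.5)² = 301t/[(t+5.5)(19+t)] gives 5.5(19+t) = t(t+5.5), so t² = 5.5×19 = 104.5.
t* = √104.5 = 10.22 min.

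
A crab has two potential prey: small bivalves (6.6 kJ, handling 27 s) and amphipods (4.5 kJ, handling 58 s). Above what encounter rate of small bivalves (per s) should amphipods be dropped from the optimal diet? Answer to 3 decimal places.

0.017 per s

Drop amphipods once their profitability E₂/h₂ falls below the rate achievable on small bivalves alone: E₂/h₂ = λE₁/(1 + λh₁).
Solve for λ: λE₁h₂ = E₂(1 + λh₁) → λ(E₁h₂ − E₂h₁) = E₂ → λ = E₂/(E₁h₂ − E₂h₁).
λ = 4.5/(6.6×58 − 4.5×27) = 4.5/261.3 = 0.01722 per s.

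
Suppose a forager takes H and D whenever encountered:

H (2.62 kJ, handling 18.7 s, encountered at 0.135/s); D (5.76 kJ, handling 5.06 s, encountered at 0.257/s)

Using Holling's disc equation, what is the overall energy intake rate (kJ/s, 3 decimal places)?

0.380 kJ/s

R = Σλ_iE_i / (1 + Σλ_ih_i)
Numerator: 0.135×2.62 + 0.257×5.76 = 1.834
Denominator: 1 + 0.135×18.7 + 0.257×5.06 = 4.825
R = 1.834/4.825 = 0.3801 kJ/s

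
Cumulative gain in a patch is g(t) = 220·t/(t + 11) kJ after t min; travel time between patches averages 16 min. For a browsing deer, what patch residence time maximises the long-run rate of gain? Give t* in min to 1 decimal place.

Optimal t* satisfies g'(t*) = g(t*)/(T + t*).
g'(t) = 220·11/(t + 11)². Setting 220·11/(t+11)² = 220t/[(t+11)(16+t)] gives 11(16+t) = t(t+11), so t² = 11×16 = 176.
t* = √176 = 13.27 min.

13.3 min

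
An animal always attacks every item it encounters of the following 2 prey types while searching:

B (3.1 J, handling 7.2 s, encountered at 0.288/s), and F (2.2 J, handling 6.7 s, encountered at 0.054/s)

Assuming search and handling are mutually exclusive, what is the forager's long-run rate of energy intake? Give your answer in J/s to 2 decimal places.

R = Σλ_iE_i / (1 + Σλ_ih_i)
Numerator: 0.288×3.1 + 0.054×2.2 = 1.012
Denominator: 1 + 0.288×7.2 + 0.054×6.7 = 3.435
R = 1.012/3.435 = 0.2945 J/s

0.29 J/s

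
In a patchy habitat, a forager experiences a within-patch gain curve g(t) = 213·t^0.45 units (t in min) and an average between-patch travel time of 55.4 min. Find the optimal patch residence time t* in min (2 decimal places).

45.33 min

Maximise g(t)/(T+t): set derivative to zero → g'(t)(T+t) = g(t).
g'(t) = 0.45·213·t^-0.55. Setting 0.45·213·t^-0.55 = 213·t^0.45/(55.4+t) gives 0.45(55.4+t) = t, so 0.55·t = 0.45×55.4.
t* = 0.45×55.4/0.55 = 45.33 min.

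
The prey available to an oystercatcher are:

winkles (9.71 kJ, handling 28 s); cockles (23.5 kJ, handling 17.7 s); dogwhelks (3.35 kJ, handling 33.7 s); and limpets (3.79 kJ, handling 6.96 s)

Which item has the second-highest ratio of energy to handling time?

In descending order of E/h:
cockles: 23.5/17.7 = 1.33 kJ/s
limpets: 3.79/6.96 = 0.545 kJ/s
winkles: 9.71/28 = 0.347 kJ/s
dogwhelks: 3.35/33.7 = 0.0994 kJ/s

limpets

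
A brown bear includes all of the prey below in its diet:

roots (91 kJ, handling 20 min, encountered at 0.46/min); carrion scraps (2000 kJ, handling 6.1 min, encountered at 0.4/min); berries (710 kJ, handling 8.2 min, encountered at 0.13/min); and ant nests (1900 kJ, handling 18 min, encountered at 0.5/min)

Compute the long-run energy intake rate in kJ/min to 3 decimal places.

82.981 kJ/min

R = Σλ_iE_i / (1 + Σλ_ih_i)
Numerator: 0.46×91 + 0.4×2000 + 0.13×710 + 0.5×1900 = 1884
Denominator: 1 + 0.46×20 + 0.4×6.1 + 0.13×8.2 + 0.5×18 = 22.71
R = 1884/22.71 = 82.98 kJ/min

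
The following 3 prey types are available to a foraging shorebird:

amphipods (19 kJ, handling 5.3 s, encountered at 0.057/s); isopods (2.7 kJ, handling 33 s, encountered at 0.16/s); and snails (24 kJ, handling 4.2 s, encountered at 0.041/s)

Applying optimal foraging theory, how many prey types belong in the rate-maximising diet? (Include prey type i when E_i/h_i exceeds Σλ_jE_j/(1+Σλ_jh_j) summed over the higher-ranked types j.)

Rank by E/h (kJ/s): snails 5.71, amphipods 3.58, isopods 0.0818. Include each in turn until the next type's E/h falls below the running intake rate.
Rate on top 1: 0.8394. amphipods: 3.58 > 0.8394 → include.
Rate on top 2: 1.402. isopods: 0.0818 < 1.402 → exclude; stop.
Optimal diet: snails, amphipods — 2 of 3 types.

2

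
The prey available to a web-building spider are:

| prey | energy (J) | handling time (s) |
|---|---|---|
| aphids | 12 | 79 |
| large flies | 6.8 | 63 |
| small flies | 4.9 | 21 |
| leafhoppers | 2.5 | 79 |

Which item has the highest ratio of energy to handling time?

small flies

In descending order of E/h:
small flies: 4.9/21 = 0.233 J/s
aphids: 12/79 = 0.152 J/s
large flies: 6.8/63 = 0.108 J/s
leafhoppers: 2.5/79 = 0.0316 J/s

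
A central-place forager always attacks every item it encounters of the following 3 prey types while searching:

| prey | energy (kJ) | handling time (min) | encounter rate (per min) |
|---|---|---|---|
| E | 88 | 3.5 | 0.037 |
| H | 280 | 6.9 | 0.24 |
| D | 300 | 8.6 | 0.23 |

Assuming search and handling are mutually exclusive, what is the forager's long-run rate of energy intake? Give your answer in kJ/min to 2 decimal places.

R = Σλ_iE_i / (1 + Σλ_ih_i)
Numerator: 0.037×88 + 0.24×280 + 0.23×300 = 139.5
Denominator: 1 + 0.037×3.5 + 0.24×6.9 + 0.23×8.6 = 4.764
R = 139.5/4.764 = 29.28 kJ/min

29.28 kJ/min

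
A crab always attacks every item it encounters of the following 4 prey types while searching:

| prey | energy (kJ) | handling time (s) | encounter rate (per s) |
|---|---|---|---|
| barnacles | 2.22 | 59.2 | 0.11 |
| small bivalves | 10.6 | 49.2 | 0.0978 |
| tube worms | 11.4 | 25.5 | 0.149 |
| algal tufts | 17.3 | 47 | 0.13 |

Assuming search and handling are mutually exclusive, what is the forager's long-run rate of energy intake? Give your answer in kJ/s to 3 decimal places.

0.235 kJ/s

Energy encountered per unit search time: 0.11×2.22 + 0.0978×10.6 + 0.149×11.4 + 0.13×17.3 = 5.228 kJ/s.
Handling time per unit search time: 0.11×59.2 + 0.0978×49.2 + 0.149×25.5 + 0.13×47 = 21.23.
Rate = 5.228/(1 + 21.23) = 0.2352 kJ/s.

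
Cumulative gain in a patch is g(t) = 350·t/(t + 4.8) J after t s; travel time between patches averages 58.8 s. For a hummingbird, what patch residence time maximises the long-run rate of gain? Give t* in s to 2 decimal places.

Maximise g(t)/(T+t): set derivative to zero → g'(t)(T+t) = g(t).
g'(t) = 350·4.8/(t + 4.8)². Setting 350·4.8/(t+4.8)² = 350t/[(t+4.8)(58.8+t)] gives 4.8(58.8+t) = t(t+4.8), so t² = 4.8×58.8 = 282.2.
t* = √282.2 = 16.8 s.

16.80 s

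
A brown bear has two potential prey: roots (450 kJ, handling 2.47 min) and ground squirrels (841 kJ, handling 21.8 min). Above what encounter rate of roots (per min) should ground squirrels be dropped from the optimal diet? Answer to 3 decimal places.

0.109 per min

The zero-one rule: include ground squirrels iff E₂/h₂ > λE₁/(1+λh₁). Equality gives the switch point.
λE₁h₂ = E₂ + λE₂h₁ ⇒ λ = E₂/(E₁h₂ − E₂h₁) = 841/(9810 − 2077) = 0.1088 per min.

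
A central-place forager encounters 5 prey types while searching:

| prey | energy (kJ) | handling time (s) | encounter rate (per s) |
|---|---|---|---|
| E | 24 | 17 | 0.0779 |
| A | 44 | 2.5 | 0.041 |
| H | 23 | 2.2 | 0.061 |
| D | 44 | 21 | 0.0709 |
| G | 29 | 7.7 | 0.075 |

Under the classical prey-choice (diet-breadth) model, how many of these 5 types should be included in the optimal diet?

3

E/h in descending order: A 17.6, H 10.5, G 3.77, D 2.1, E 1.41 kJ/s. The optimal diet is the largest prefix of this list for which every included type satisfies E_i/h_i > R on the types above it.
Rate on top 1: 1.636. H: 10.5 > 1.636 → include.
Rate on top 2: 2.593. G: 3.77 > 2.593 → include.
Rate on top 3: 2.967. D: 2.1 < 2.967 → exclude; stop.
Optimal diet: A, H, G — 3 of 5 types.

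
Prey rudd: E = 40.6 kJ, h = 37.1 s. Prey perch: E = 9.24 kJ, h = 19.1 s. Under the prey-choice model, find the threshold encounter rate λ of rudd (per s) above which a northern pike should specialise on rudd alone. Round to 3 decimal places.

0.021 per s

The zero-one rule: include perch iff E₂/h₂ > λE₁/(1+λh₁). Equality gives the switch point.
λE₁h₂ = E₂ + λE₂h₁ ⇒ λ = E₂/(E₁h₂ − E₂h₁) = 9.24/(775.5 − 342.8) = 0.02136 per s.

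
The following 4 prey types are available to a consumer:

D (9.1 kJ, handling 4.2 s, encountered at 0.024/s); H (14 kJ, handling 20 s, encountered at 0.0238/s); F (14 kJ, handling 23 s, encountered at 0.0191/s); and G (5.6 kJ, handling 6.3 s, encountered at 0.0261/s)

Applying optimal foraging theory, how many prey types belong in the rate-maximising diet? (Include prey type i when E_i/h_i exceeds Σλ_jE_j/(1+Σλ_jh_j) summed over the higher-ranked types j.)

Profitabilities (E/h, kJ/s): D 2.17, G 0.889, H 0.7, F 0.609. Add prey in this order while the next type's profitability exceeds the intake rate on those already taken.
Rate on top 1: 0.1984. G: 0.889 > 0.1984 → include.
Rate on top 2: 0.2881. H: 0.7 > 0.2881 → include.
Rate on top 3: 0.4007. F: 0.609 > 0.4007 → include.
Optimal diet: D, G, H, F — 4 of 4 types.

4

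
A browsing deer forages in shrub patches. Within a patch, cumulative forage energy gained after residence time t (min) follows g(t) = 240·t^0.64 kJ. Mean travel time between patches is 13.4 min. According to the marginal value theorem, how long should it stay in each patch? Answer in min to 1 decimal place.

23.8 min

Optimal t* satisfies g'(t*) = g(t*)/(T + t*).
g'(t) = 0.64·240·t^-0.36. Setting 0.64·240·t^-0.36 = 240·t^0.64/(13.4+t) gives 0.64(13.4+t) = t, so 0.36·t = 0.64×13.4.
t* = 0.64×13.4/0.36 = 23.82 min.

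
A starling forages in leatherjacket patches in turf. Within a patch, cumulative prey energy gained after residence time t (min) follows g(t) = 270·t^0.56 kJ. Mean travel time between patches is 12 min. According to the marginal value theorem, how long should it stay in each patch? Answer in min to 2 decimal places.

Optimal t* satisfies g'(t*) = g(t*)/(T + t*).
g'(t) = 0.56·270·t^-0.44. Setting 0.56·270·t^-0.44 = 270·t^0.56/(12+t) gives 0.56(12+t) = t, so 0.44·t = 0.56×12.
t* = 0.56×12/0.44 = 15.27 min.

15.27 min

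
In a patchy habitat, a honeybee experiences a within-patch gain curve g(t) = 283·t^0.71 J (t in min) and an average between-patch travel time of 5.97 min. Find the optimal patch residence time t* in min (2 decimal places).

14.62 min

Maximise g(t)/(T+t): set derivative to zero → g'(t)(T+t) = g(t).
g'(t) = 0.71·283·t^-0.29. Setting 0.71·283·t^-0.29 = 283·t^0.71/(5.97+t) gives 0.71(5.97+t) = t, so 0.29·t = 0.71×5.97.
t* = 0.71×5.97/0.29 = 14.62 min.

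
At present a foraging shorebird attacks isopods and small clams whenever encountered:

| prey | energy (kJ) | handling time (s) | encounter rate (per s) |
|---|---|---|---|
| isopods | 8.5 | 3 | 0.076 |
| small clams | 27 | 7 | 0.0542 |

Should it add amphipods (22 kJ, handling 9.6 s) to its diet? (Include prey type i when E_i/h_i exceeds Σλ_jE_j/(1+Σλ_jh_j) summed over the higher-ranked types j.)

Intake rate on the current diet: R = (0.076×8.5 + 0.0542×27) / (1 + 0.076×3 + 0.0542×7) = 2.109/1.607 = 1.312 kJ/s.
Profitability of amphipods: 22/9.6 = 2.292 kJ/s.
2.292 > 1.312, so adding amphipods raises the average — include it.

Yes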